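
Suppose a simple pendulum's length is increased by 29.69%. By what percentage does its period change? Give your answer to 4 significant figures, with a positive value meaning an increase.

T ∝ √L, so T'/T = √(1.2969) = 1.1388.
Percentage change in T = (1.1388 − 1) × 100% = 13.88%.

13.88%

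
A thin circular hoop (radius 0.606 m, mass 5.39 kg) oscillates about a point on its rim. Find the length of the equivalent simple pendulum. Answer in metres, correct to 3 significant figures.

The equivalent simple-pendulum length is L_eq = I/(md), where I is about the pivot and d = 0.6060 m.
I_cm = mR² = 1.979 kg·m², so I = I_cm + md² = 1.979 + 1.979 = 3.959 kg·m².
L_eq = 3.959/(5.39 × 0.6060) = 1.21 m.

1.21 m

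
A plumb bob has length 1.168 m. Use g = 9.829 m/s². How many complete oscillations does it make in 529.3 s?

244

T = 2π√(L/g) = 2π√(1.168/9.829) = 2.1659 s.
Number of complete oscillations = ⌊529.3/2.1659⌋ = ⌊244.37⌋ = 244.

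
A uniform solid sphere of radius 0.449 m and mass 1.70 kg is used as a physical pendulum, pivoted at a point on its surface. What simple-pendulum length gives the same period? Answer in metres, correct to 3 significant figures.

The equivalent simple-pendulum length is L_eq = I/(md), where I is about the pivot and d = 0.4490 m.
I_cm = (2/5)mR² = 0.1371 kg·m², so I = I_cm + md² = 0.1371 + 0.3427 = 0.4798 kg·m².
L_eq = 0.4798/(1.70 × 0.4490) = 0.629 m.

0.629 m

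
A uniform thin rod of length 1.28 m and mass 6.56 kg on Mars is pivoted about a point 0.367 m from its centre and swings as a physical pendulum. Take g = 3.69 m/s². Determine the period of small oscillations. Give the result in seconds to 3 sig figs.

2.81 s

For a physical pendulum T = 2π√(I/(mgd)), with d = 0.3670 m from pivot to centre of mass.
I_cm = mL²/12 = 6.56 × 1.28²/12 = 0.8957 kg·m²; I = I_cm + md² = 0.8957 + 6.56 × 0.3670² = 1.779 kg·m².
T = 2π√(1.779/(6.56 × 3.69 × 0.3670)) = 2.81 s.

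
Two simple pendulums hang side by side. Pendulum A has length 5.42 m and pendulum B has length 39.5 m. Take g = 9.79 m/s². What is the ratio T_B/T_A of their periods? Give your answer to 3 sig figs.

T ∝ √L, so T_B/T_A = √(L_B/L_A) = √(39.5/5.42) = 2.70.

2.70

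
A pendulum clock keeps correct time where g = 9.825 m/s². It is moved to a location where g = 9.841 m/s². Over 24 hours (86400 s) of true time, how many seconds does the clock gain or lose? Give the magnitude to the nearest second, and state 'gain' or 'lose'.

gain 70 s

The clock's period scales as T ∝ 1/√g, so T'/T = √(9.825/9.841) = 0.999187.
In 86400 s of true time the clock registers 86400/0.999187 = 86470.3 s, so it gains 70 s.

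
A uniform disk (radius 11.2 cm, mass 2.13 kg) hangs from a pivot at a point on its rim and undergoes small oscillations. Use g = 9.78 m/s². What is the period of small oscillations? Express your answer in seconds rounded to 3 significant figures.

I_cm = ½mr² = 0.01336 kg·m². The pivot is at distance d = 0.112 m from the centre of mass.
By the parallel-axis theorem, I = I_cm + md² = 0.01336 + 0.02672 = 0.04008 kg·m².
T = 2π√(I/(mgd)) = 2π√(0.04008/(2.13 × 9.78 × 0.112)) = 0.824 s.

0.824 s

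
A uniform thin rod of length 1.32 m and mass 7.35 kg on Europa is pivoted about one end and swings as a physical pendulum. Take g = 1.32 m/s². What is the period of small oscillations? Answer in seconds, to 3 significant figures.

For a physical pendulum T = 2π√(I/(mgd)), with d = 0.6600 m from pivot to centre of mass.
I_cm = mL²/12 = 7.35 × 1.32²/12 = 1.067 kg·m²; I = I_cm + md² = 1.067 + 7.35 × 0.6600² = 4.269 kg·m².
T = 2π√(4.269/(7.35 × 1.32 × 0.6600)) = 5.13 s.

5.13 s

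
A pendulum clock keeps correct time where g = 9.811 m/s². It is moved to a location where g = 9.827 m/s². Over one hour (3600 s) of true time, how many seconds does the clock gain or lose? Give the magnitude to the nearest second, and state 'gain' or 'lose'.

gain 3 s

The clock's period scales as T ∝ 1/√g, so T'/T = √(9.811/9.827) = 0.999186.
In 3600 s of true time the clock registers 3600/0.999186 = 3602.9 s, so it gains 3 s.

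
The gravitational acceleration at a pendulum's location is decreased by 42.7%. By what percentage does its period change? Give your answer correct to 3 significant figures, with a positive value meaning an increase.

32.1%

T ∝ 1/√g, so T'/T = 1/√(0.5730) = 1.321.
Percentage change in T = (1.321 − 1) × 100% = 32.1%.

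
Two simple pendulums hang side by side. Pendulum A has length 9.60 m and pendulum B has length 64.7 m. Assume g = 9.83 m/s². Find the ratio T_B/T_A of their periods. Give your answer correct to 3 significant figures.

2.60

T ∝ √L, so T_B/T_A = √(L_B/L_A) = √(64.7/9.60) = 2.60.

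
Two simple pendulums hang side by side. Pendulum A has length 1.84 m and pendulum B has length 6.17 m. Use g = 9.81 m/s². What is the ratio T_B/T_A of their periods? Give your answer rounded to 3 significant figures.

1.83

T ∝ √L, so T_B/T_A = √(L_B/L_A) = √(6.17/1.84) = 1.83.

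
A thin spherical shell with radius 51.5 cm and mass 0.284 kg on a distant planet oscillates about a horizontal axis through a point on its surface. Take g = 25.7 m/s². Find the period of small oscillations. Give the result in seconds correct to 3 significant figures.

1.15 s

I_cm = (2/3)mr² = 0.05022 kg·m². The pivot is at distance d = 0.515 m from the centre of mass.
By the parallel-axis theorem, I = I_cm + md² = 0.05022 + 0.07532 = 0.1255 kg·m².
T = 2π√(I/(mgd)) = 2π√(0.1255/(0.284 × 25.7 × 0.515)) = 1.15 s.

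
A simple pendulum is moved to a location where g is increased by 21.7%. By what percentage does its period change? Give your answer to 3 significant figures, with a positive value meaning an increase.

T ∝ 1/√g, so T'/T = 1/√(1.217) = 0.9065.
Percentage change in T = (0.9065 − 1) × 100% = -9.35%.

-9.35%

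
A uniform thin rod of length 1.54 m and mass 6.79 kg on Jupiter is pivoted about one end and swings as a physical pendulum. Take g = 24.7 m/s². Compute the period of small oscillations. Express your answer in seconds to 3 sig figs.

1.28 s

For a physical pendulum T = 2π√(I/(mgd)), with d = 0.7700 m from pivot to centre of mass.
I_cm = mL²/12 = 6.79 × 1.54²/12 = 1.342 kg·m²; I = I_cm + md² = 1.342 + 6.79 × 0.7700² = 5.368 kg·m².
T = 2π√(5.368/(6.79 × 24.7 × 0.7700)) = 1.28 s.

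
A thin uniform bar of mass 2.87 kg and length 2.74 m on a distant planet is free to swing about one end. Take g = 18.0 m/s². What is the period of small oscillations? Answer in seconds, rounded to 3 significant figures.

For a physical pendulum T = 2π√(I/(mgd)), with d = 1.370 m from pivot to centre of mass.
I_cm = mL²/12 = 2.87 × 2.74²/12 = 1.796 kg·m²; I = I_cm + md² = 1.796 + 2.87 × 1.370² = 7.182 kg·m².
T = 2π√(7.182/(2.87 × 18.0 × 1.370)) = 2.00 s.

2.00 s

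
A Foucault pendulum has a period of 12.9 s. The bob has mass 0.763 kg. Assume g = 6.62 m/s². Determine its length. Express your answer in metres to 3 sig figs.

From T = 2π√(L/g), L = gT²/(4π²) = 6.62 × 12.90²/(4π²) = 27.9 m.

27.9 m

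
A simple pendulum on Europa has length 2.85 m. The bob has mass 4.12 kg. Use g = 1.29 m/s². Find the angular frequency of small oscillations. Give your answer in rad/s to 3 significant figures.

ω = √(g/L) = √(1.29/2.85) = 0.673 rad/s.

0.673 rad/s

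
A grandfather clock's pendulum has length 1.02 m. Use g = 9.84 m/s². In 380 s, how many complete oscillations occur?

187

T = 2π√(L/g) = 2π√(1.02/9.84) = 2.023 s.
Number of complete oscillations = ⌊380/2.023⌋ = ⌊187.8⌋ = 187.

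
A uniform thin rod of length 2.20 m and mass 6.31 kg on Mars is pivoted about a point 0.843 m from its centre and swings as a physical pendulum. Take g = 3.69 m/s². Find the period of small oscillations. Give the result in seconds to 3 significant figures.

For a physical pendulum T = 2π√(I/(mgd)), with d = 0.8430 m from pivot to centre of mass.
I_cm = mL²/12 = 6.31 × 2.20²/12 = 2.545 kg·m²; I = I_cm + md² = 2.545 + 6.31 × 0.8430² = 7.029 kg·m².
T = 2π√(7.029/(6.31 × 3.69 × 0.8430)) = 3.76 s.

3.76 s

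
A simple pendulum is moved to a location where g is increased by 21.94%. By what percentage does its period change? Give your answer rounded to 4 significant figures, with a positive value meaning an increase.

-9.442%

T ∝ 1/√g, so T'/T = 1/√(1.2194) = 0.90558.
Percentage change in T = (0.90558 − 1) × 100% = -9.442%.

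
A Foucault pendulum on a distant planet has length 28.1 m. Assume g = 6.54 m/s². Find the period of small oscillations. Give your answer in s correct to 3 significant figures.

13.0 s

T = 2π√(L/g) = 2π√(28.1/6.54) = 2π × 2.073 = 13.0 s.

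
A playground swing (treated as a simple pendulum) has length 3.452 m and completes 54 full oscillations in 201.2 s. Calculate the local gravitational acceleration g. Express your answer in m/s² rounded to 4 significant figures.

9.817 m/s²

T = 201.2/54 = 3.7259 s.
From T = 2π√(L/g), g = 4π²L/T² = 4π² × 3.452/3.7259² = 9.817 m/s².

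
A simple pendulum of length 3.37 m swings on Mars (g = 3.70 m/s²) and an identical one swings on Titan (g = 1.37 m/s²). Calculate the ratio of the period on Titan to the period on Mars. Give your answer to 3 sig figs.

1.64

T ∝ 1/√g, so T₂/T₁ = √(g₁/g₂) = √(3.70/1.37) = 1.64.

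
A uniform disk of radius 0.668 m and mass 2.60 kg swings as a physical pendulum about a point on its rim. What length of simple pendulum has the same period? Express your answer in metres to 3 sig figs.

1.00 m

The equivalent simple-pendulum length is L_eq = I/(md), where I is about the pivot and d = 0.6680 m.
I_cm = ½mR² = 0.5801 kg·m², so I = I_cm + md² = 0.5801 + 1.160 = 1.740 kg·m².
L_eq = 1.740/(2.60 × 0.6680) = 1.00 m.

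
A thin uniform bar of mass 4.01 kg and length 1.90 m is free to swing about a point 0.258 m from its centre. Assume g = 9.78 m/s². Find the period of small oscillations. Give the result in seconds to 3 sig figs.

2.40 s

For a physical pendulum T = 2π√(I/(mgd)), with d = 0.2580 m from pivot to centre of mass.
I_cm = mL²/12 = 4.01 × 1.90²/12 = 1.206 kg·m²; I = I_cm + md² = 1.206 + 4.01 × 0.2580² = 1.473 kg·m².
T = 2π√(1.473/(4.01 × 9.78 × 0.2580)) = 2.40 s.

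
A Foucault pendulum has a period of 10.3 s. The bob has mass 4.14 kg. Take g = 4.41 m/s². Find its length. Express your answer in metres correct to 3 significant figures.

11.9 m

From T = 2π√(L/g), L = gT²/(4π²) = 4.41 × 10.30²/(4π²) = 11.9 m.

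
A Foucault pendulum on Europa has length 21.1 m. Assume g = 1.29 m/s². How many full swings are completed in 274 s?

T = 2π√(L/g) = 2π√(21.1/1.29) = 25.41 s.
Number of complete oscillations = ⌊274/25.41⌋ = ⌊10.78⌋ = 10.

10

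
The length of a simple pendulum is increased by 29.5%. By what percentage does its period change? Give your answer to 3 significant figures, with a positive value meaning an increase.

13.8%

T ∝ √L, so T'/T = √(1.295) = 1.138.
Percentage change in T = (1.138 − 1) × 100% = 13.8%.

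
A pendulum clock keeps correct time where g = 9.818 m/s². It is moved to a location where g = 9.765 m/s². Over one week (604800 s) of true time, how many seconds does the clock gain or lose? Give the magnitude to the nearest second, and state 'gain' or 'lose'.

lose 1635 s

The clock's period scales as T ∝ 1/√g, so T'/T = √(9.818/9.765) = 1.00271.
In 604800 s of true time the clock registers 604800/1.00271 = 603165.4 s, so it loses 1635 s.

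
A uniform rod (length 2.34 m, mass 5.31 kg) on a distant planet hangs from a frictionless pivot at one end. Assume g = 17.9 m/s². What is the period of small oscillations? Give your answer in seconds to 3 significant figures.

1.85 s

For a physical pendulum T = 2π√(I/(mgd)), with d = 1.170 m from pivot to centre of mass.
I_cm = mL²/12 = 5.31 × 2.34²/12 = 2.423 kg·m²; I = I_cm + md² = 2.423 + 5.31 × 1.170² = 9.692 kg·m².
T = 2π√(9.692/(5.31 × 17.9 × 1.170)) = 1.85 s.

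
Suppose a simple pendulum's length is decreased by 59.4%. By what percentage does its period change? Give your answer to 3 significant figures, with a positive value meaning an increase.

T ∝ √L, so T'/T = √(0.4060) = 0.6372.
Percentage change in T = (0.6372 − 1) × 100% = -36.3%.

-36.3%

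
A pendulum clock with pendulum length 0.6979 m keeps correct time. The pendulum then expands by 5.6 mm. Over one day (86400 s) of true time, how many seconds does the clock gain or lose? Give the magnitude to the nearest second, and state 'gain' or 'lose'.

lose 345 s

T ∝ √L, so T'/T = √(0.70350/0.6979) = 1.00400.
In 86400 s of true time the clock registers 86400/1.00400 = 86055.4 s, so it loses 345 s.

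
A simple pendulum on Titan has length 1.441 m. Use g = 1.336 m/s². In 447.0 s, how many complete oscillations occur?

T = 2π√(L/g) = 2π√(1.441/1.336) = 6.5254 s.
Number of complete oscillations = ⌊447.0/6.5254⌋ = ⌊68.501⌋ = 68.

68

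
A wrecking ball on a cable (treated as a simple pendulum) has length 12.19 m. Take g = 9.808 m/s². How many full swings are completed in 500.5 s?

71

T = 2π√(L/g) = 2π√(12.19/9.808) = 7.0047 s.
Number of complete oscillations = ⌊500.5/7.0047⌋ = ⌊71.452⌋ = 71.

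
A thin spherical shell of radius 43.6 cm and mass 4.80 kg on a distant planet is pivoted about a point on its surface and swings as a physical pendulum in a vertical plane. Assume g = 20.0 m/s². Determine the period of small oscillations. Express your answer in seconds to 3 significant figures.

1.20 s

I_cm = (2/3)mr² = 0.6083 kg·m². The pivot is at distance d = 0.436 m from the centre of mass.
By the parallel-axis theorem, I = I_cm + md² = 0.6083 + 0.9125 = 1.521 kg·m².
T = 2π√(I/(mgd)) = 2π√(1.521/(4.80 × 20.0 × 0.436)) = 1.20 s.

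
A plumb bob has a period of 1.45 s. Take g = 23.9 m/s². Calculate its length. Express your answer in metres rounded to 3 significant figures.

1.27 m

From T = 2π√(L/g), L = gT²/(4π²) = 23.9 × 1.450²/(4π²) = 1.27 m.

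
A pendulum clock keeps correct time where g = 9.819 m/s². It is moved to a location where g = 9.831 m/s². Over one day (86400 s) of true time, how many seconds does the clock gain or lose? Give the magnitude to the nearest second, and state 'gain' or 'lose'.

gain 53 s

The clock's period scales as T ∝ 1/√g, so T'/T = √(9.819/9.831) = 0.999389.
In 86400 s of true time the clock registers 86400/0.999389 = 86452.8 s, so it gains 53 s.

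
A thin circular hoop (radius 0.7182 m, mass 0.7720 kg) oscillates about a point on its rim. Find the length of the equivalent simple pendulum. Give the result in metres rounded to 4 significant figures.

1.436 m

The equivalent simple-pendulum length is L_eq = I/(md), where I is about the pivot and d = 0.71820 m.
I_cm = mR² = 0.39821 kg·m², so I = I_cm + md² = 0.39821 + 0.39821 = 0.79641 kg·m².
L_eq = 0.79641/(0.7720 × 0.71820) = 1.436 m.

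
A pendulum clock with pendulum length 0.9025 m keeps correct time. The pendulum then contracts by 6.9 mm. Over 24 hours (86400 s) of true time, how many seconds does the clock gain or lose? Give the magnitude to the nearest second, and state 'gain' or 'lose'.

gain 332 s

T ∝ √L, so T'/T = √(0.89560/0.9025) = 0.996170.
In 86400 s of true time the clock registers 86400/0.996170 = 86732.2 s, so it gains 332 s.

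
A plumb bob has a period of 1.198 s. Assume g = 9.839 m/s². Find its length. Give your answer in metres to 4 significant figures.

From T = 2π√(L/g), L = gT²/(4π²) = 9.839 × 1.1980²/(4π²) = 0.3577 m.

0.3577 m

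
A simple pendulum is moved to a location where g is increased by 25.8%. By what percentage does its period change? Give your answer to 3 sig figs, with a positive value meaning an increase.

-10.8%

T ∝ 1/√g, so T'/T = 1/√(1.258) = 0.8916.
Percentage change in T = (0.8916 − 1) × 100% = -10.8%.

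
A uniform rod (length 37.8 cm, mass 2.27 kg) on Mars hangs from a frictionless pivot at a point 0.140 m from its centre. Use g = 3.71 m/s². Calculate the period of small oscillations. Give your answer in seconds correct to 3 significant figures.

For a physical pendulum T = 2π√(I/(mgd)), with d = 0.1400 m from pivot to centre of mass.
I_cm = mL²/12 = 2.27 × 0.378²/12 = 0.02703 kg·m²; I = I_cm + md² = 0.02703 + 2.27 × 0.1400² = 0.07152 kg·m².
T = 2π√(0.07152/(2.27 × 3.71 × 0.1400)) = 1.55 s.

1.55 s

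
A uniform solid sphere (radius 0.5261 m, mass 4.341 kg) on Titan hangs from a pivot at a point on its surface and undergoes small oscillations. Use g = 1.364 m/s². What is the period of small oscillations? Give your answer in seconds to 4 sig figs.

4.617 s

I_cm = (2/5)mr² = 0.48060 kg·m². The pivot is at distance d = 0.5261 m from the centre of mass.
By the parallel-axis theorem, I = I_cm + md² = 0.48060 + 1.2015 = 1.6821 kg·m².
T = 2π√(I/(mgd)) = 2π√(1.6821/(4.341 × 1.364 × 0.5261)) = 4.617 s.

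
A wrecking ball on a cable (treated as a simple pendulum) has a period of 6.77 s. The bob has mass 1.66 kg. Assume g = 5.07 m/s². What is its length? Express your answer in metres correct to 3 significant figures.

5.89 m

From T = 2π√(L/g), L = gT²/(4π²) = 5.07 × 6.770²/(4π²) = 5.89 m.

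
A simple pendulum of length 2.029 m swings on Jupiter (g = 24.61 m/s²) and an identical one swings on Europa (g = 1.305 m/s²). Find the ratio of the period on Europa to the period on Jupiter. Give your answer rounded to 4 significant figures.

4.343

T ∝ 1/√g, so T₂/T₁ = √(g₁/g₂) = √(24.61/1.305) = 4.343.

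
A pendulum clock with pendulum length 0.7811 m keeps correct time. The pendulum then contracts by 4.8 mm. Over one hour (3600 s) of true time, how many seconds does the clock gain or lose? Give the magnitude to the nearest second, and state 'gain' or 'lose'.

gain 11 s

T ∝ √L, so T'/T = √(0.77630/0.7811) = 0.996923.
In 3600 s of true time the clock registers 3600/0.996923 = 3611.1 s, so it gains 11 s.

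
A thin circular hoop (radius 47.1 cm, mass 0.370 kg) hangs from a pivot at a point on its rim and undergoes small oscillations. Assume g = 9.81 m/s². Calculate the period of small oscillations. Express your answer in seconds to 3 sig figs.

1.95 s

I_cm = mr² = 0.08208 kg·m². The pivot is at distance d = 0.471 m from the centre of mass.
By the parallel-axis theorem, I = I_cm + md² = 0.08208 + 0.08208 = 0.1642 kg·m².
T = 2π√(I/(mgd)) = 2π√(0.1642/(0.370 × 9.81 × 0.471)) = 1.95 s.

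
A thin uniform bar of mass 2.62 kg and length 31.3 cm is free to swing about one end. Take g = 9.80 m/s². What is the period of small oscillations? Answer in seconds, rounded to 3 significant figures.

For a physical pendulum T = 2π√(I/(mgd)), with d = 0.1565 m from pivot to centre of mass.
I_cm = mL²/12 = 2.62 × 0.313²/12 = 0.02139 kg·m²; I = I_cm + md² = 0.02139 + 2.62 × 0.1565² = 0.08556 kg·m².
T = 2π√(0.08556/(2.62 × 9.80 × 0.1565)) = 0.917 s.

0.917 s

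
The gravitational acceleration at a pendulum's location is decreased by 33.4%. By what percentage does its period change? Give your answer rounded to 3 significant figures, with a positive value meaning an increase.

22.5%

T ∝ 1/√g, so T'/T = 1/√(0.6660) = 1.225.
Percentage change in T = (1.225 − 1) × 100% = 22.5%.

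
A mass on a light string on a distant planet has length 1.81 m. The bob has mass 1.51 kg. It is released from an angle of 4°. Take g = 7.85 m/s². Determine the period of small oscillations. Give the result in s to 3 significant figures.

T = 2π√(L/g) = 2π√(1.81/7.85) = 2π × 0.4802 = 3.02 s.

3.02 s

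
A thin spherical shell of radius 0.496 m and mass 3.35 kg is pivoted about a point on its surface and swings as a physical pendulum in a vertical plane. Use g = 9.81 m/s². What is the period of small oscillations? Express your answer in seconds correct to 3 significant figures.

I_cm = (2/3)mr² = 0.5494 kg·m². The pivot is at distance d = 0.496 m from the centre of mass.
By the parallel-axis theorem, I = I_cm + md² = 0.5494 + 0.8242 = 1.374 kg·m².
T = 2π√(I/(mgd)) = 2π√(1.374/(3.35 × 9.81 × 0.496)) = 1.82 s.

1.82 s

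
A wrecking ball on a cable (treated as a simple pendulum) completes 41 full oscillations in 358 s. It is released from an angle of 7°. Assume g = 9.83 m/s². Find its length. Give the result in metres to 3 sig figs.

19.0 m

T = 358/41 = 8.732 s.
From T = 2π√(L/g), L = gT²/(4π²) = 9.83 × 8.732²/(4π²) = 19.0 m.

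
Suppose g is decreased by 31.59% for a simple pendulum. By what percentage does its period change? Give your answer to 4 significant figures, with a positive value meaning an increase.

20.90%

T ∝ 1/√g, so T'/T = 1/√(0.68410) = 1.2090.
Percentage change in T = (1.2090 − 1) × 100% = 20.90%.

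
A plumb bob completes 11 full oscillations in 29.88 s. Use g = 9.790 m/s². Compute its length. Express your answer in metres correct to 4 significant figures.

T = 29.88/11 = 2.7164 s.
From T = 2π√(L/g), L = gT²/(4π²) = 9.790 × 2.7164²/(4π²) = 1.830 m.

1.830 m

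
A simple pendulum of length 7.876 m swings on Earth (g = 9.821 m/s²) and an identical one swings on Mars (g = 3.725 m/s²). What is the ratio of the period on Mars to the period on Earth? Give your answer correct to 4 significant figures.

T ∝ 1/√g, so T₂/T₁ = √(g₁/g₂) = √(9.821/3.725) = 1.624.

1.624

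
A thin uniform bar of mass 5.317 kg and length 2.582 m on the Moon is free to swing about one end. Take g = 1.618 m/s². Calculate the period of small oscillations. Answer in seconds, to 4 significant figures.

6.481 s

For a physical pendulum T = 2π√(I/(mgd)), with d = 1.2910 m from pivot to centre of mass.
I_cm = mL²/12 = 5.317 × 2.582²/12 = 2.9539 kg·m²; I = I_cm + md² = 2.9539 + 5.317 × 1.2910² = 11.816 kg·m².
T = 2π√(11.816/(5.317 × 1.618 × 1.2910)) = 6.481 s.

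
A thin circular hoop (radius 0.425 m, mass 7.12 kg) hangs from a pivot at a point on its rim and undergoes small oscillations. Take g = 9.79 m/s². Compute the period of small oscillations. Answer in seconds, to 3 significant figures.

1.85 s

I_cm = mr² = 1.286 kg·m². The pivot is at distance d = 0.425 m from the centre of mass.
By the parallel-axis theorem, I = I_cm + md² = 1.286 + 1.286 = 2.572 kg·m².
T = 2π√(I/(mgd)) = 2π√(2.572/(7.12 × 9.79 × 0.425)) = 1.85 s.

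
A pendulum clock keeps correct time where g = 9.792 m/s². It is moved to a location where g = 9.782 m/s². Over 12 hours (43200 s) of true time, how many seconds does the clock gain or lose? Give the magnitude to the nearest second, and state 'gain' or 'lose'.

The clock's period scales as T ∝ 1/√g, so T'/T = √(9.792/9.782) = 1.00051.
In 43200 s of true time the clock registers 43200/1.00051 = 43177.9 s, so it loses 22 s.

lose 22 s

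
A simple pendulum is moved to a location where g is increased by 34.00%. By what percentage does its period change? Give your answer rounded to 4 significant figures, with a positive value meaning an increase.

-13.61%

T ∝ 1/√g, so T'/T = 1/√(1.3400) = 0.86387.
Percentage change in T = (0.86387 − 1) × 100% = -13.61%.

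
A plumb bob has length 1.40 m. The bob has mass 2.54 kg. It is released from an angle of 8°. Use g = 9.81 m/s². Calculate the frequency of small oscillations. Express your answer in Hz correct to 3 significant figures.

T = 2π√(L/g) = 2π√(1.40/9.81) = 2.374 s, so f = 1/T = 0.421 Hz.

0.421 Hz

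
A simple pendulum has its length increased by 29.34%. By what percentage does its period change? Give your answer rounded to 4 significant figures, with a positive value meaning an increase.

T ∝ √L, so T'/T = √(1.2934) = 1.1373.
Percentage change in T = (1.1373 − 1) × 100% = 13.73%.

13.73%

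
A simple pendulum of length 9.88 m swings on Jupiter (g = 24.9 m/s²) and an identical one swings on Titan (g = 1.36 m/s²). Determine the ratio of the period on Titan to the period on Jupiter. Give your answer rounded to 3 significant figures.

T ∝ 1/√g, so T₂/T₁ = √(g₁/g₂) = √(24.9/1.36) = 4.28.

4.28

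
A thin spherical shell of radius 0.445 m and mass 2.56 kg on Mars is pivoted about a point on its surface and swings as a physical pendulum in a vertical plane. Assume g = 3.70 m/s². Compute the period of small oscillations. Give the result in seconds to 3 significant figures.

2.81 s

I_cm = (2/3)mr² = 0.3380 kg·m². The pivot is at distance d = 0.445 m from the centre of mass.
By the parallel-axis theorem, I = I_cm + md² = 0.3380 + 0.5069 = 0.8449 kg·m².
T = 2π√(I/(mgd)) = 2π√(0.8449/(2.56 × 3.70 × 0.445)) = 2.81 s.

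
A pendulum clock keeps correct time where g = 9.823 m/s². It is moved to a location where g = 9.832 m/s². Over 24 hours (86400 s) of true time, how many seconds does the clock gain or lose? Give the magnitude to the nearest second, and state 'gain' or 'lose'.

The clock's period scales as T ∝ 1/√g, so T'/T = √(9.823/9.832) = 0.999542.
In 86400 s of true time the clock registers 86400/0.999542 = 86439.6 s, so it gains 40 s.

gain 40 s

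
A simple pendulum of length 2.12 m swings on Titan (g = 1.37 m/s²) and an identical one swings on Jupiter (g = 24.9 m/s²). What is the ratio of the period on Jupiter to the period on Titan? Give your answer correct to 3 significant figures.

0.235

T ∝ 1/√g, so T₂/T₁ = √(g₁/g₂) = √(1.37/24.9) = 0.235.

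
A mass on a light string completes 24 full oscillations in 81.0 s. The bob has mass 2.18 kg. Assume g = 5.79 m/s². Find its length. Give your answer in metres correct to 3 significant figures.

1.67 m

T = 81.0/24 = 3.375 s.
From T = 2π√(L/g), L = gT²/(4π²) = 5.79 × 3.375²/(4π²) = 1.67 m.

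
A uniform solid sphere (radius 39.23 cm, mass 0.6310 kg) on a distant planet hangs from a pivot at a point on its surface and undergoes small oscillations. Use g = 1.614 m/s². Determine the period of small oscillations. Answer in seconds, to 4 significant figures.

I_cm = (2/5)mr² = 0.038844 kg·m². The pivot is at distance d = 0.3923 m from the centre of mass.
By the parallel-axis theorem, I = I_cm + md² = 0.038844 + 0.097110 = 0.13595 kg·m².
T = 2π√(I/(mgd)) = 2π√(0.13595/(0.6310 × 1.614 × 0.3923)) = 3.665 s.

3.665 s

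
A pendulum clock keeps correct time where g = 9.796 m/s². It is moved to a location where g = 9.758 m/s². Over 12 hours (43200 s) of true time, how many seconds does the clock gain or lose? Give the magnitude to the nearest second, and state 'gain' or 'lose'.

lose 84 s

The clock's period scales as T ∝ 1/√g, so T'/T = √(9.796/9.758) = 1.00195.
In 43200 s of true time the clock registers 43200/1.00195 = 43116.1 s, so it loses 84 s.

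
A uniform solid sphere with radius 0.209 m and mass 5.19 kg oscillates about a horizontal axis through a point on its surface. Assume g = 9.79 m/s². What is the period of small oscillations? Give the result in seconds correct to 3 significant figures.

1.09 s

I_cm = (2/5)mr² = 0.09068 kg·m². The pivot is at distance d = 0.209 m from the centre of mass.
By the parallel-axis theorem, I = I_cm + md² = 0.09068 + 0.2267 = 0.3174 kg·m².
T = 2π√(I/(mgd)) = 2π√(0.3174/(5.19 × 9.79 × 0.209)) = 1.09 s.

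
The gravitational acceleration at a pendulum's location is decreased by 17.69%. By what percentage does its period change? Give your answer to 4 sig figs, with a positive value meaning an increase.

T ∝ 1/√g, so T'/T = 1/√(0.82310) = 1.1022.
Percentage change in T = (1.1022 − 1) × 100% = 10.22%.

10.22%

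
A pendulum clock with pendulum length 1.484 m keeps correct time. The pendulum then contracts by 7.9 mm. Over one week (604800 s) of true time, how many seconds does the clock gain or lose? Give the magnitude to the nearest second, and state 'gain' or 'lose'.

T ∝ √L, so T'/T = √(1.47610/1.484) = 0.997335.
In 604800 s of true time the clock registers 604800/0.997335 = 606416.3 s, so it gains 1616 s.

gain 1616 s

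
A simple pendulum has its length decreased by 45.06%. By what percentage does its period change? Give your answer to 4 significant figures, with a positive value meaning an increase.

T ∝ √L, so T'/T = √(0.54940) = 0.74122.
Percentage change in T = (0.74122 − 1) × 100% = -25.88%.

-25.88%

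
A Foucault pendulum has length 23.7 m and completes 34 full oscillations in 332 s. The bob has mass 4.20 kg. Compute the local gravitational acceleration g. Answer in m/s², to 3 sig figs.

T = 332/34 = 9.765 s.
From T = 2π√(L/g), g = 4π²L/T² = 4π² × 23.7/9.765² = 9.81 m/s².

9.81 m/s²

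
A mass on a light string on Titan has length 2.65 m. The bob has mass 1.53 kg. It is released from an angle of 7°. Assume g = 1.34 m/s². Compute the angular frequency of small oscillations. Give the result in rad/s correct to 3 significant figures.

ω = √(g/L) = √(1.34/2.65) = 0.711 rad/s.

0.711 rad/s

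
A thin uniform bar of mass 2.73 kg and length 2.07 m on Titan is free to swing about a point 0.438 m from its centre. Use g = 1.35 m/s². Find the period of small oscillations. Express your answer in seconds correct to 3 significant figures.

6.05 s

For a physical pendulum T = 2π√(I/(mgd)), with d = 0.4380 m from pivot to centre of mass.
I_cm = mL²/12 = 2.73 × 2.07²/12 = 0.9748 kg·m²; I = I_cm + md² = 0.9748 + 2.73 × 0.4380² = 1.499 kg·m².
T = 2π√(1.499/(2.73 × 1.35 × 0.4380)) = 6.05 s.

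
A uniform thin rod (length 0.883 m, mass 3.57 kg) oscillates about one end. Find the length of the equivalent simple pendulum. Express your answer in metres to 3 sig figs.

The equivalent simple-pendulum length is L_eq = I/(md), where I is about the pivot and d = 0.4415 m.
I_cm = (1/12)mL² = 0.2320 kg·m², so I = I_cm + md² = 0.2320 + 0.6959 = 0.9278 kg·m².
L_eq = 0.9278/(3.57 × 0.4415) = 0.589 m.

0.589 m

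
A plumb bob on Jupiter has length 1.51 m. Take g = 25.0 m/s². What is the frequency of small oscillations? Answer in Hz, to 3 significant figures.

0.648 Hz

T = 2π√(L/g) = 2π√(1.51/25.0) = 1.544 s, so f = 1/T = 0.648 Hz.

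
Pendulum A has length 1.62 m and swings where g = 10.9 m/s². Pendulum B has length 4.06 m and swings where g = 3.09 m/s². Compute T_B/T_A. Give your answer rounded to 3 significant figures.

2.97

T = 2π√(L/g), so T_B/T_A = √((L_B/g_B)/(L_A/g_A)) = √((4.06/3.09)/(1.62/10.9)) = 2.97.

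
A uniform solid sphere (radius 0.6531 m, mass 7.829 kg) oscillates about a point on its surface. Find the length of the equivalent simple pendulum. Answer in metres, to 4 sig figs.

0.9143 m

The equivalent simple-pendulum length is L_eq = I/(md), where I is about the pivot and d = 0.65310 m.
I_cm = (2/5)mR² = 1.3358 kg·m², so I = I_cm + md² = 1.3358 + 3.3394 = 4.6751 kg·m².
L_eq = 4.6751/(7.829 × 0.65310) = 0.9143 m.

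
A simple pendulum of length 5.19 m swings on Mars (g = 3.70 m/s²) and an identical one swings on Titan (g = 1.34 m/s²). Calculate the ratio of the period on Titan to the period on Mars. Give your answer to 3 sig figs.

T ∝ 1/√g, so T₂/T₁ = √(g₁/g₂) = √(3.70/1.34) = 1.66.

1.66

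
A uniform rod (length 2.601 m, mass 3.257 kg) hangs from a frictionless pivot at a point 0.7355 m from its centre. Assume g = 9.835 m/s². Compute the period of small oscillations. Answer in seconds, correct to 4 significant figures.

For a physical pendulum T = 2π√(I/(mgd)), with d = 0.73550 m from pivot to centre of mass.
I_cm = mL²/12 = 3.257 × 2.601²/12 = 1.8362 kg·m²; I = I_cm + md² = 1.8362 + 3.257 × 0.73550² = 3.5981 kg·m².
T = 2π√(3.5981/(3.257 × 9.835 × 0.73550)) = 2.455 s.

2.455 s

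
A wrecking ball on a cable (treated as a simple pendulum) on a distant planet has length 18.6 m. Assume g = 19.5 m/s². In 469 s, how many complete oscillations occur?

76

T = 2π√(L/g) = 2π√(18.6/19.5) = 6.136 s.
Number of complete oscillations = ⌊469/6.136⌋ = ⌊76.43⌋ = 76.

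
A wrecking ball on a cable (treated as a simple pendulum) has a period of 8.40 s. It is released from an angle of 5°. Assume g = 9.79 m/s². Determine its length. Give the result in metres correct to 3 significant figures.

From T = 2π√(L/g), L = gT²/(4π²) = 9.79 × 8.400²/(4π²) = 17.5 m.

17.5 m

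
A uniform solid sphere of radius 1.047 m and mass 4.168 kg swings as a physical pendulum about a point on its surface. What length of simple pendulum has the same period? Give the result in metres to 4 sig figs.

The equivalent simple-pendulum length is L_eq = I/(md), where I is about the pivot and d = 1.0470 m.
I_cm = (2/5)mR² = 1.8276 kg·m², so I = I_cm + md² = 1.8276 + 4.5690 = 6.3966 kg·m².
L_eq = 6.3966/(4.168 × 1.0470) = 1.466 m.

1.466 m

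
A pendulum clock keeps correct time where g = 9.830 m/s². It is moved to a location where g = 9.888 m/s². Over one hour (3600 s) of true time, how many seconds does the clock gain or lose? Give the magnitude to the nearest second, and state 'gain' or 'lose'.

gain 11 s

The clock's period scales as T ∝ 1/√g, so T'/T = √(9.830/9.888) = 0.997063.
In 3600 s of true time the clock registers 3600/0.997063 = 3610.6 s, so it gains 11 s.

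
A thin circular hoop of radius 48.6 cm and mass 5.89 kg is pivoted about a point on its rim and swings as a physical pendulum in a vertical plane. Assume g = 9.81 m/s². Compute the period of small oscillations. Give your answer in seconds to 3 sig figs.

I_cm = mr² = 1.391 kg·m². The pivot is at distance d = 0.486 m from the centre of mass.
By the parallel-axis theorem, I = I_cm + md² = 1.391 + 1.391 = 2.782 kg·m².
T = 2π√(I/(mgd)) = 2π√(2.782/(5.89 × 9.81 × 0.486)) = 1.98 s.

1.98 s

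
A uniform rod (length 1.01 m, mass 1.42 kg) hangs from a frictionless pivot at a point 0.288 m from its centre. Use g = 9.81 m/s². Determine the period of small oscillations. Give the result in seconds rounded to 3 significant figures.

1.53 s

For a physical pendulum T = 2π√(I/(mgd)), with d = 0.2880 m from pivot to centre of mass.
I_cm = mL²/12 = 1.42 × 1.01²/12 = 0.1207 kg·m²; I = I_cm + md² = 0.1207 + 1.42 × 0.2880² = 0.2385 kg·m².
T = 2π√(0.2385/(1.42 × 9.81 × 0.2880)) = 1.53 s.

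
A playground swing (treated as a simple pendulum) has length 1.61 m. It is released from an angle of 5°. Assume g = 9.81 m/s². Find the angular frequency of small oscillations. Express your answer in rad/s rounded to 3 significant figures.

2.47 rad/s

ω = √(g/L) = √(9.81/1.61) = 2.47 rad/s.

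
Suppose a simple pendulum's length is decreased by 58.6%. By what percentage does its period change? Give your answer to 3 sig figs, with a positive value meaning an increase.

T ∝ √L, so T'/T = √(0.4140) = 0.6434.
Percentage change in T = (0.6434 − 1) × 100% = -35.7%.

-35.7%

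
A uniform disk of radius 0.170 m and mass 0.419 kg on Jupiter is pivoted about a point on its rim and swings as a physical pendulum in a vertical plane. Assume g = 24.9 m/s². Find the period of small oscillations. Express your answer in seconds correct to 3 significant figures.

0.636 s

I_cm = ½mr² = 0.006055 kg·m². The pivot is at distance d = 0.170 m from the centre of mass.
By the parallel-axis theorem, I = I_cm + md² = 0.006055 + 0.01211 = 0.01816 kg·m².
T = 2π√(I/(mgd)) = 2π√(0.01816/(0.419 × 24.9 × 0.170)) = 0.636 s.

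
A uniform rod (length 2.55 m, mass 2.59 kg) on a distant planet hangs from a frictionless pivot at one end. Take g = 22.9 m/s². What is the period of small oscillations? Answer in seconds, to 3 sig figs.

For a physical pendulum T = 2π√(I/(mgd)), with d = 1.275 m from pivot to centre of mass.
I_cm = mL²/12 = 2.59 × 2.55²/12 = 1.403 kg·m²; I = I_cm + md² = 1.403 + 2.59 × 1.275² = 5.614 kg·m².
T = 2π√(5.614/(2.59 × 22.9 × 1.275)) = 1.71 s.

1.71 s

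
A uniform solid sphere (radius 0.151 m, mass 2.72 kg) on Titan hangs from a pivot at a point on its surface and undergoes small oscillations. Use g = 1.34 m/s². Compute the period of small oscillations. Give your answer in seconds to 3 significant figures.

2.50 s

I_cm = (2/5)mr² = 0.02481 kg·m². The pivot is at distance d = 0.151 m from the centre of mass.
By the parallel-axis theorem, I = I_cm + md² = 0.02481 + 0.06202 = 0.08683 kg·m².
T = 2π√(I/(mgd)) = 2π√(0.08683/(2.72 × 1.34 × 0.151)) = 2.50 s.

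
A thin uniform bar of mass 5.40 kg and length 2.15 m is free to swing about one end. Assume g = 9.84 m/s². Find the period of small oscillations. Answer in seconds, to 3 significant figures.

For a physical pendulum T = 2π√(I/(mgd)), with d = 1.075 m from pivot to centre of mass.
I_cm = mL²/12 = 5.40 × 2.15²/12 = 2.080 kg·m²; I = I_cm + md² = 2.080 + 5.40 × 1.075² = 8.321 kg·m².
T = 2π√(8.321/(5.40 × 9.84 × 1.075)) = 2.40 s.

2.40 s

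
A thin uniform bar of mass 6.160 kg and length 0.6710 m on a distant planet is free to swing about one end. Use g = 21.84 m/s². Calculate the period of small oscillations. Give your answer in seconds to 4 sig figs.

For a physical pendulum T = 2π√(I/(mgd)), with d = 0.33550 m from pivot to centre of mass.
I_cm = mL²/12 = 6.160 × 0.6710²/12 = 0.23112 kg·m²; I = I_cm + md² = 0.23112 + 6.160 × 0.33550² = 0.92449 kg·m².
T = 2π√(0.92449/(6.160 × 21.84 × 0.33550)) = 0.8992 s.

0.8992 s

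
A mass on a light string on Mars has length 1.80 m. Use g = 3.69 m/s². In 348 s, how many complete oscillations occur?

79

T = 2π√(L/g) = 2π√(1.80/3.69) = 4.388 s.
Number of complete oscillations = ⌊348/4.388⌋ = ⌊79.30⌋ = 79.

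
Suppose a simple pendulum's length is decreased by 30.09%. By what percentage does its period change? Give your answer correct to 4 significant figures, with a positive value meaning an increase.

T ∝ √L, so T'/T = √(0.69910) = 0.83612.
Percentage change in T = (0.83612 − 1) × 100% = -16.39%.

-16.39%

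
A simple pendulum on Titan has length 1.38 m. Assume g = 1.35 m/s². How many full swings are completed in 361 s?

T = 2π√(L/g) = 2π√(1.38/1.35) = 6.353 s.
Number of complete oscillations = ⌊361/6.353⌋ = ⌊56.83⌋ = 56.

56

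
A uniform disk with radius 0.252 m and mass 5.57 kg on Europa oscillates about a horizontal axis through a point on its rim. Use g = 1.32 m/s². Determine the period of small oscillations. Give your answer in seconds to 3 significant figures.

I_cm = ½mr² = 0.1769 kg·m². The pivot is at distance d = 0.252 m from the centre of mass.
By the parallel-axis theorem, I = I_cm + md² = 0.1769 + 0.3537 = 0.5306 kg·m².
T = 2π√(I/(mgd)) = 2π√(0.5306/(5.57 × 1.32 × 0.252)) = 3.36 s.

3.36 s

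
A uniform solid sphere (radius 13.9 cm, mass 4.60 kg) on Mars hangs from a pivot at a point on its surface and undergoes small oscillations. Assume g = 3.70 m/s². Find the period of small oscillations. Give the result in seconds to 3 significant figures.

1.44 s

I_cm = (2/5)mr² = 0.03555 kg·m². The pivot is at distance d = 0.139 m from the centre of mass.
By the parallel-axis theorem, I = I_cm + md² = 0.03555 + 0.08888 = 0.1244 kg·m².
T = 2π√(I/(mgd)) = 2π√(0.1244/(4.60 × 3.70 × 0.139)) = 1.44 s.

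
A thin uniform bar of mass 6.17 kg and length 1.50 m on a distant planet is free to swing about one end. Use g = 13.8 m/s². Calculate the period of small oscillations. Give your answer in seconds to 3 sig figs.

For a physical pendulum T = 2π√(I/(mgd)), with d = 0.7500 m from pivot to centre of mass.
I_cm = mL²/12 = 6.17 × 1.50²/12 = 1.157 kg·m²; I = I_cm + md² = 1.157 + 6.17 × 0.7500² = 4.628 kg·m².
T = 2π√(4.628/(6.17 × 13.8 × 0.7500)) = 1.69 s.

1.69 s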